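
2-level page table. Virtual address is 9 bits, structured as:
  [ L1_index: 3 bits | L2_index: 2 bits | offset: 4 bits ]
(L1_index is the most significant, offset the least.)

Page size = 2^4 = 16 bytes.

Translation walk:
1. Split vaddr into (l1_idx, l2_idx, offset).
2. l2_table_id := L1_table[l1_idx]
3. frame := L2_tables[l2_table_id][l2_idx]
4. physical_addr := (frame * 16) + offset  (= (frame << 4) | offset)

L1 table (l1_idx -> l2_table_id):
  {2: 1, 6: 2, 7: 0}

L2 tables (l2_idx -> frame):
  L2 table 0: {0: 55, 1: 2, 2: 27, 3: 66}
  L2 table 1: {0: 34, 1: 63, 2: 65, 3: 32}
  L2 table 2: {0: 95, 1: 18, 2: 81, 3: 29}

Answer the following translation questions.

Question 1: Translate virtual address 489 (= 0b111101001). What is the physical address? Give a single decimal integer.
Answer: 441

Derivation:
vaddr = 489 = 0b111101001
Split: l1_idx=7, l2_idx=2, offset=9
L1[7] = 0
L2[0][2] = 27
paddr = 27 * 16 + 9 = 441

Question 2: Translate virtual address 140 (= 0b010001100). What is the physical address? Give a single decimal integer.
Answer: 556

Derivation:
vaddr = 140 = 0b010001100
Split: l1_idx=2, l2_idx=0, offset=12
L1[2] = 1
L2[1][0] = 34
paddr = 34 * 16 + 12 = 556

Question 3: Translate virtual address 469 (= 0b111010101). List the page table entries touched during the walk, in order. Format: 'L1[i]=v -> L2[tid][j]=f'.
vaddr = 469 = 0b111010101
Split: l1_idx=7, l2_idx=1, offset=5

Answer: L1[7]=0 -> L2[0][1]=2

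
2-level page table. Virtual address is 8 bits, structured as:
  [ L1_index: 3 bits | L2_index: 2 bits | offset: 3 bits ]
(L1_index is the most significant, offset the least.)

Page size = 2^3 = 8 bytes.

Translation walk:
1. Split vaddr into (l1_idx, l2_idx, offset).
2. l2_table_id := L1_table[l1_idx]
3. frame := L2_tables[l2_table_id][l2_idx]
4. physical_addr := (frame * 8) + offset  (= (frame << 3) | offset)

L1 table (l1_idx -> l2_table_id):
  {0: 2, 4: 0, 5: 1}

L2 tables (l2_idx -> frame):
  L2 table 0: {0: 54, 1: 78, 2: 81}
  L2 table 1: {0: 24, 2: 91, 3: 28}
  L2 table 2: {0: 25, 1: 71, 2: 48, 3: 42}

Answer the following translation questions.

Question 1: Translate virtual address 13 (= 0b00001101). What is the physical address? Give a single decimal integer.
vaddr = 13 = 0b00001101
Split: l1_idx=0, l2_idx=1, offset=5
L1[0] = 2
L2[2][1] = 71
paddr = 71 * 8 + 5 = 573

Answer: 573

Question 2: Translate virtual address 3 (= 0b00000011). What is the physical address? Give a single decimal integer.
Answer: 203

Derivation:
vaddr = 3 = 0b00000011
Split: l1_idx=0, l2_idx=0, offset=3
L1[0] = 2
L2[2][0] = 25
paddr = 25 * 8 + 3 = 203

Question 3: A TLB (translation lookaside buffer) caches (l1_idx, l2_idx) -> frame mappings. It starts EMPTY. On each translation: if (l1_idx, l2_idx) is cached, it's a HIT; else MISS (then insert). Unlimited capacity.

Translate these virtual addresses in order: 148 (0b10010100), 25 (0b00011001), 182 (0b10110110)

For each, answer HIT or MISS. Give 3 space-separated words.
vaddr=148: (4,2) not in TLB -> MISS, insert
vaddr=25: (0,3) not in TLB -> MISS, insert
vaddr=182: (5,2) not in TLB -> MISS, insert

Answer: MISS MISS MISS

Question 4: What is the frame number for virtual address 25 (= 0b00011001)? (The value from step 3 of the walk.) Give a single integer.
vaddr = 25: l1_idx=0, l2_idx=3
L1[0] = 2; L2[2][3] = 42

Answer: 42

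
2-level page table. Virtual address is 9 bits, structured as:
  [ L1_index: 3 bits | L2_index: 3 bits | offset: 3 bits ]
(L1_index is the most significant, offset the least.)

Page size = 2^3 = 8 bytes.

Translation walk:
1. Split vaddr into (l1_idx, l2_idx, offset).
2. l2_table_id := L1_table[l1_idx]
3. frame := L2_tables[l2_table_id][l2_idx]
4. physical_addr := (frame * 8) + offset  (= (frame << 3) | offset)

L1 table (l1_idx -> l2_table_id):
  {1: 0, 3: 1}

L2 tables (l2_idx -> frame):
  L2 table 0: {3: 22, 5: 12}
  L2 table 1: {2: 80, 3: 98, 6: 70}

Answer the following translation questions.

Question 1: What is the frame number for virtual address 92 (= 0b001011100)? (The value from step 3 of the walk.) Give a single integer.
Answer: 22

Derivation:
vaddr = 92: l1_idx=1, l2_idx=3
L1[1] = 0; L2[0][3] = 22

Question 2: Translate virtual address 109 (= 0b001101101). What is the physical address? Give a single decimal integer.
vaddr = 109 = 0b001101101
Split: l1_idx=1, l2_idx=5, offset=5
L1[1] = 0
L2[0][5] = 12
paddr = 12 * 8 + 5 = 101

Answer: 101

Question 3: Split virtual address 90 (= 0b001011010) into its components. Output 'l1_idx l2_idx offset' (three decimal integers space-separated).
vaddr = 90 = 0b001011010
  top 3 bits -> l1_idx = 1
  next 3 bits -> l2_idx = 3
  bottom 3 bits -> offset = 2

Answer: 1 3 2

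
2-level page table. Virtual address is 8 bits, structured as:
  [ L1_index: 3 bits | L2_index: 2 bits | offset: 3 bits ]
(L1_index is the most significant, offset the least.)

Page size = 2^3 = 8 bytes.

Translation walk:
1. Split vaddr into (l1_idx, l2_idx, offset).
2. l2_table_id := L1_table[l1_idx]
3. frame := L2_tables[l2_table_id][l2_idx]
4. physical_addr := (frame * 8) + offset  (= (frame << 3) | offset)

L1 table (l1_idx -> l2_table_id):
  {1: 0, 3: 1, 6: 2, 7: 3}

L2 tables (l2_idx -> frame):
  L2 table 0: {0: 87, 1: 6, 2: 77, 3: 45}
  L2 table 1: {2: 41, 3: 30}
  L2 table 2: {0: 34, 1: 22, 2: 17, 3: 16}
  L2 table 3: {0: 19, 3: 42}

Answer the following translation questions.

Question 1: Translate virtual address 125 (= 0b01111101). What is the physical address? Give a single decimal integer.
vaddr = 125 = 0b01111101
Split: l1_idx=3, l2_idx=3, offset=5
L1[3] = 1
L2[1][3] = 30
paddr = 30 * 8 + 5 = 245

Answer: 245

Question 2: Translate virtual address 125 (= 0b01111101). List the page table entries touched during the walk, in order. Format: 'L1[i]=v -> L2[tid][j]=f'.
Answer: L1[3]=1 -> L2[1][3]=30

Derivation:
vaddr = 125 = 0b01111101
Split: l1_idx=3, l2_idx=3, offset=5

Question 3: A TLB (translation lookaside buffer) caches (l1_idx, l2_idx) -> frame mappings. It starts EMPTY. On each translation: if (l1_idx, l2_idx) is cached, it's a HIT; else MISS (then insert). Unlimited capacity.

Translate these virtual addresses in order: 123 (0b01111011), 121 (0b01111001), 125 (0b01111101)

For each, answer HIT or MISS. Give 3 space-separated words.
Answer: MISS HIT HIT

Derivation:
vaddr=123: (3,3) not in TLB -> MISS, insert
vaddr=121: (3,3) in TLB -> HIT
vaddr=125: (3,3) in TLB -> HIT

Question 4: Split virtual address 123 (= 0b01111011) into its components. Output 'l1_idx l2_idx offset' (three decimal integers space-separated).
Answer: 3 3 3

Derivation:
vaddr = 123 = 0b01111011
  top 3 bits -> l1_idx = 3
  next 2 bits -> l2_idx = 3
  bottom 3 bits -> offset = 3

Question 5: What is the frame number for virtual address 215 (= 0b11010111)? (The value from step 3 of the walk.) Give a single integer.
vaddr = 215: l1_idx=6, l2_idx=2
L1[6] = 2; L2[2][2] = 17

Answer: 17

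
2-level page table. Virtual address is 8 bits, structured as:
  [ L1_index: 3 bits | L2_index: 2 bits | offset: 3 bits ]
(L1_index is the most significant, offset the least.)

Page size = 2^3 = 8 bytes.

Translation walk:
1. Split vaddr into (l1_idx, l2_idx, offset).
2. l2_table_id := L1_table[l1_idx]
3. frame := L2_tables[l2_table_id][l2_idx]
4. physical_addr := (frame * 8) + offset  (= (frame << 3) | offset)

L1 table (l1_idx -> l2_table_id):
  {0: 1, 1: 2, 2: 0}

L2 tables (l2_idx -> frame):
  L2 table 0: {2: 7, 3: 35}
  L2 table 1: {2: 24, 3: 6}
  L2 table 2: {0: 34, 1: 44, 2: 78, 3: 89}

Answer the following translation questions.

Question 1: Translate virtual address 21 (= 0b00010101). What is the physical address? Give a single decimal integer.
vaddr = 21 = 0b00010101
Split: l1_idx=0, l2_idx=2, offset=5
L1[0] = 1
L2[1][2] = 24
paddr = 24 * 8 + 5 = 197

Answer: 197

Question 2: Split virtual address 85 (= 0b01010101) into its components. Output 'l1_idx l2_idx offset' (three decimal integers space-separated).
Answer: 2 2 5

Derivation:
vaddr = 85 = 0b01010101
  top 3 bits -> l1_idx = 2
  next 2 bits -> l2_idx = 2
  bottom 3 bits -> offset = 5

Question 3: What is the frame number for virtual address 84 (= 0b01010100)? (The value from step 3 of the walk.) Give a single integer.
Answer: 7

Derivation:
vaddr = 84: l1_idx=2, l2_idx=2
L1[2] = 0; L2[0][2] = 7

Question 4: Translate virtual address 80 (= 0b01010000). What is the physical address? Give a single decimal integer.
Answer: 56

Derivation:
vaddr = 80 = 0b01010000
Split: l1_idx=2, l2_idx=2, offset=0
L1[2] = 0
L2[0][2] = 7
paddr = 7 * 8 + 0 = 56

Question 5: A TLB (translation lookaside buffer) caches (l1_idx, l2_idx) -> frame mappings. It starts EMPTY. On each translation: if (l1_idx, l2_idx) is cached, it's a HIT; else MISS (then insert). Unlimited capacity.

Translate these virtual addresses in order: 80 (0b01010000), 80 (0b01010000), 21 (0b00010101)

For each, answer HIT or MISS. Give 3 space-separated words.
Answer: MISS HIT MISS

Derivation:
vaddr=80: (2,2) not in TLB -> MISS, insert
vaddr=80: (2,2) in TLB -> HIT
vaddr=21: (0,2) not in TLB -> MISS, insert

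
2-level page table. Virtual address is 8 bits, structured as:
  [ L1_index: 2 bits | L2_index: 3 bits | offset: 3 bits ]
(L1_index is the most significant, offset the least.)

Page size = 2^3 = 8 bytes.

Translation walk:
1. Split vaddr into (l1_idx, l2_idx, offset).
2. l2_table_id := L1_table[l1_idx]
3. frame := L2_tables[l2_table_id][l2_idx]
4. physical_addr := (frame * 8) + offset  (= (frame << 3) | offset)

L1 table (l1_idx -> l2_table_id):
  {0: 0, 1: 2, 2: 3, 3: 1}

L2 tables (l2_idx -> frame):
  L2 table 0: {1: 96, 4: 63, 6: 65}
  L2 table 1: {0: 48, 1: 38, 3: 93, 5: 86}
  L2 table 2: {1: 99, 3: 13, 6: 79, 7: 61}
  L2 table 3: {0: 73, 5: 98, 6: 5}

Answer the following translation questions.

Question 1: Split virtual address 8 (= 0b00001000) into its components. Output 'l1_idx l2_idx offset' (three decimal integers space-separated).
Answer: 0 1 0

Derivation:
vaddr = 8 = 0b00001000
  top 2 bits -> l1_idx = 0
  next 3 bits -> l2_idx = 1
  bottom 3 bits -> offset = 0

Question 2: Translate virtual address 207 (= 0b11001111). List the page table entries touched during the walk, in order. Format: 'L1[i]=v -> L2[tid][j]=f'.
Answer: L1[3]=1 -> L2[1][1]=38

Derivation:
vaddr = 207 = 0b11001111
Split: l1_idx=3, l2_idx=1, offset=7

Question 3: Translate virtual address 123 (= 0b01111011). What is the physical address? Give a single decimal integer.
vaddr = 123 = 0b01111011
Split: l1_idx=1, l2_idx=7, offset=3
L1[1] = 2
L2[2][7] = 61
paddr = 61 * 8 + 3 = 491

Answer: 491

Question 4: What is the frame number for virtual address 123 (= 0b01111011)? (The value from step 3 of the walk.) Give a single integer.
vaddr = 123: l1_idx=1, l2_idx=7
L1[1] = 2; L2[2][7] = 61

Answer: 61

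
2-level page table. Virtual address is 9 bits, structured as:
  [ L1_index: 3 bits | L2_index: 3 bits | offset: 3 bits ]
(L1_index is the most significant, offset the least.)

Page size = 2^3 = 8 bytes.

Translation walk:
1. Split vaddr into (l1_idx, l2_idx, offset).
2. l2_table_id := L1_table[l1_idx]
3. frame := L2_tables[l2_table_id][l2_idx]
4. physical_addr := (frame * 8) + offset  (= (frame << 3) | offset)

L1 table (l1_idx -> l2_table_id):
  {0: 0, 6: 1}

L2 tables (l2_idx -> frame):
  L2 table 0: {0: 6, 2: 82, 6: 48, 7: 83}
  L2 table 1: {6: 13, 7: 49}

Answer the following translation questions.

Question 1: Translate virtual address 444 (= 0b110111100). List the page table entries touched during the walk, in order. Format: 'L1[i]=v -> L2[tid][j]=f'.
vaddr = 444 = 0b110111100
Split: l1_idx=6, l2_idx=7, offset=4

Answer: L1[6]=1 -> L2[1][7]=49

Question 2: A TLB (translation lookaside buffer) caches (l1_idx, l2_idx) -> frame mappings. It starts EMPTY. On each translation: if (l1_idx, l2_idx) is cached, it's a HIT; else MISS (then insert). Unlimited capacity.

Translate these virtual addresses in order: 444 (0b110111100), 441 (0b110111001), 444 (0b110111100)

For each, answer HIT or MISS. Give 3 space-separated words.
Answer: MISS HIT HIT

Derivation:
vaddr=444: (6,7) not in TLB -> MISS, insert
vaddr=441: (6,7) in TLB -> HIT
vaddr=444: (6,7) in TLB -> HIT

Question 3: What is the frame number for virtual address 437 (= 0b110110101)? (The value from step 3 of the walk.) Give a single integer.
Answer: 13

Derivation:
vaddr = 437: l1_idx=6, l2_idx=6
L1[6] = 1; L2[1][6] = 13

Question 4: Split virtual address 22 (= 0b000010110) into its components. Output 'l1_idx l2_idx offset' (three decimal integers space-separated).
vaddr = 22 = 0b000010110
  top 3 bits -> l1_idx = 0
  next 3 bits -> l2_idx = 2
  bottom 3 bits -> offset = 6

Answer: 0 2 6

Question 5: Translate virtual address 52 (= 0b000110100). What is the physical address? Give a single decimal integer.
vaddr = 52 = 0b000110100
Split: l1_idx=0, l2_idx=6, offset=4
L1[0] = 0
L2[0][6] = 48
paddr = 48 * 8 + 4 = 388

Answer: 388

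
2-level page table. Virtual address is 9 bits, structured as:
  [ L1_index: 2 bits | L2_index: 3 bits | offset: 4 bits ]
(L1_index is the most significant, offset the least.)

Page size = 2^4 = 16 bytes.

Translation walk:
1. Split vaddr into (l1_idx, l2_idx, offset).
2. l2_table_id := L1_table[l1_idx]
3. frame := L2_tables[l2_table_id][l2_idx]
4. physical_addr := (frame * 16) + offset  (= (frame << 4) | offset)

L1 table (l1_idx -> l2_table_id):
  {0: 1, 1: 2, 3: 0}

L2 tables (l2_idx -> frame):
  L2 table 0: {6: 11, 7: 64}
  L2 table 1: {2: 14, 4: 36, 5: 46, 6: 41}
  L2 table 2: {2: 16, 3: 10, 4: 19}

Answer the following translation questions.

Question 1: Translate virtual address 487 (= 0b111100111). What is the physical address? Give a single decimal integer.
Answer: 183

Derivation:
vaddr = 487 = 0b111100111
Split: l1_idx=3, l2_idx=6, offset=7
L1[3] = 0
L2[0][6] = 11
paddr = 11 * 16 + 7 = 183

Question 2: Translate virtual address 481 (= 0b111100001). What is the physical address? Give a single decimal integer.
vaddr = 481 = 0b111100001
Split: l1_idx=3, l2_idx=6, offset=1
L1[3] = 0
L2[0][6] = 11
paddr = 11 * 16 + 1 = 177

Answer: 177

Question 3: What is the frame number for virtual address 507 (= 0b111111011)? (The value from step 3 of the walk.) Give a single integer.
Answer: 64

Derivation:
vaddr = 507: l1_idx=3, l2_idx=7
L1[3] = 0; L2[0][7] = 64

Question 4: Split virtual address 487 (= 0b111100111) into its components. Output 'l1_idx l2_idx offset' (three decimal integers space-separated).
vaddr = 487 = 0b111100111
  top 2 bits -> l1_idx = 3
  next 3 bits -> l2_idx = 6
  bottom 4 bits -> offset = 7

Answer: 3 6 7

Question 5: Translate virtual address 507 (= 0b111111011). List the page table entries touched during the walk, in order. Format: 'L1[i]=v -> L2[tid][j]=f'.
Answer: L1[3]=0 -> L2[0][7]=64

Derivation:
vaddr = 507 = 0b111111011
Split: l1_idx=3, l2_idx=7, offset=11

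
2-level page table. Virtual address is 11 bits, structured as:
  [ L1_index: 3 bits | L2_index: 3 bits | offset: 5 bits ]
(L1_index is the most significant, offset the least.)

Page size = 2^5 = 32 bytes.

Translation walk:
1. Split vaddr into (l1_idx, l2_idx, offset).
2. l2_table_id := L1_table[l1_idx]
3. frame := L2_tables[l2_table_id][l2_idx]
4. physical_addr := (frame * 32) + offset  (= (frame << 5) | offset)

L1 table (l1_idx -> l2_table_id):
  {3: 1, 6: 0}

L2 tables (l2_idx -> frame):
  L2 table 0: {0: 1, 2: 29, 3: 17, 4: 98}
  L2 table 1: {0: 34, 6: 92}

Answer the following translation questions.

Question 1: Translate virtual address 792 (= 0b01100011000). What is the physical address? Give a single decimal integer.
Answer: 1112

Derivation:
vaddr = 792 = 0b01100011000
Split: l1_idx=3, l2_idx=0, offset=24
L1[3] = 1
L2[1][0] = 34
paddr = 34 * 32 + 24 = 1112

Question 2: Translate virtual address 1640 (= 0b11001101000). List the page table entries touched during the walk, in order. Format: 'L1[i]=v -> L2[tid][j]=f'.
vaddr = 1640 = 0b11001101000
Split: l1_idx=6, l2_idx=3, offset=8

Answer: L1[6]=0 -> L2[0][3]=17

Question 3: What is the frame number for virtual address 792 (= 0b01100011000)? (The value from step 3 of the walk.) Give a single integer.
Answer: 34

Derivation:
vaddr = 792: l1_idx=3, l2_idx=0
L1[3] = 1; L2[1][0] = 34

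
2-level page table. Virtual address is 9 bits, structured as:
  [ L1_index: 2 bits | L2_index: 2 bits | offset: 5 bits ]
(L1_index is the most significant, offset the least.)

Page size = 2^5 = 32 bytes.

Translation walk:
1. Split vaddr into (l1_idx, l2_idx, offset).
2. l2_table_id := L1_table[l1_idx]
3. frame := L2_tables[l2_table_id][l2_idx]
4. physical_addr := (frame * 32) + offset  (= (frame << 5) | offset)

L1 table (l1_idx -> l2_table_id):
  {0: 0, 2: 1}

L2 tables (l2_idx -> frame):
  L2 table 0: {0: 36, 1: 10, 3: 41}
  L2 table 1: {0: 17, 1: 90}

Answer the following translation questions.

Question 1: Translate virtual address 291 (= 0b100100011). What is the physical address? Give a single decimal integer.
Answer: 2883

Derivation:
vaddr = 291 = 0b100100011
Split: l1_idx=2, l2_idx=1, offset=3
L1[2] = 1
L2[1][1] = 90
paddr = 90 * 32 + 3 = 2883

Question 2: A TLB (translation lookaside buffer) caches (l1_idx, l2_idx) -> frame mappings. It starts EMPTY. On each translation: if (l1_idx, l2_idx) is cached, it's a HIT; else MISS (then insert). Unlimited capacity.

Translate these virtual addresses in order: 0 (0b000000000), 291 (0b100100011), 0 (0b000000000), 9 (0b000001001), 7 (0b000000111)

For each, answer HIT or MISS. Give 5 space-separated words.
Answer: MISS MISS HIT HIT HIT

Derivation:
vaddr=0: (0,0) not in TLB -> MISS, insert
vaddr=291: (2,1) not in TLB -> MISS, insert
vaddr=0: (0,0) in TLB -> HIT
vaddr=9: (0,0) in TLB -> HIT
vaddr=7: (0,0) in TLB -> HIT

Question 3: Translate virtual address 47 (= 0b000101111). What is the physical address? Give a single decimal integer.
vaddr = 47 = 0b000101111
Split: l1_idx=0, l2_idx=1, offset=15
L1[0] = 0
L2[0][1] = 10
paddr = 10 * 32 + 15 = 335

Answer: 335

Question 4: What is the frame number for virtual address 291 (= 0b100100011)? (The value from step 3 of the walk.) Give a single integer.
Answer: 90

Derivation:
vaddr = 291: l1_idx=2, l2_idx=1
L1[2] = 1; L2[1][1] = 90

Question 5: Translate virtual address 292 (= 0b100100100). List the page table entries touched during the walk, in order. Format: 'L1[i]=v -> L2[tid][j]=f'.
vaddr = 292 = 0b100100100
Split: l1_idx=2, l2_idx=1, offset=4

Answer: L1[2]=1 -> L2[1][1]=90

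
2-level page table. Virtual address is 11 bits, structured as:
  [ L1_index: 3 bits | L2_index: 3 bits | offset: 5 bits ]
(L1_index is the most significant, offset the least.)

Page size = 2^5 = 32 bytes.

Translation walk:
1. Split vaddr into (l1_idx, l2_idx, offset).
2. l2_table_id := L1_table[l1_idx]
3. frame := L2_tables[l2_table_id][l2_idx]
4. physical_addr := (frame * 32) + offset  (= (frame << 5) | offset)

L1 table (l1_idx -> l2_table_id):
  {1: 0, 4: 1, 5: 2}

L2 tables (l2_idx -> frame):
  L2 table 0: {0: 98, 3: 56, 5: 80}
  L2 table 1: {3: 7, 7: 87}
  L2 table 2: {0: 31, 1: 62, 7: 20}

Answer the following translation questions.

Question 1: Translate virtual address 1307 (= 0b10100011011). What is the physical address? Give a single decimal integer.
vaddr = 1307 = 0b10100011011
Split: l1_idx=5, l2_idx=0, offset=27
L1[5] = 2
L2[2][0] = 31
paddr = 31 * 32 + 27 = 1019

Answer: 1019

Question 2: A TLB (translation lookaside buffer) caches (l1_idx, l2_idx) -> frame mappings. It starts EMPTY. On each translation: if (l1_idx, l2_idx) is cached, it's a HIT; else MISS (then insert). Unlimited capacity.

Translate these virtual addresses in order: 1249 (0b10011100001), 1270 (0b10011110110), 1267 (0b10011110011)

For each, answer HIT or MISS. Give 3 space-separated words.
Answer: MISS HIT HIT

Derivation:
vaddr=1249: (4,7) not in TLB -> MISS, insert
vaddr=1270: (4,7) in TLB -> HIT
vaddr=1267: (4,7) in TLB -> HIT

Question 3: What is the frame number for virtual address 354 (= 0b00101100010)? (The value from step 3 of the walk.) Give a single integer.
vaddr = 354: l1_idx=1, l2_idx=3
L1[1] = 0; L2[0][3] = 56

Answer: 56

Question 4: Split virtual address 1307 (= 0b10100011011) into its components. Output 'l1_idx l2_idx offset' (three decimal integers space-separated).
vaddr = 1307 = 0b10100011011
  top 3 bits -> l1_idx = 5
  next 3 bits -> l2_idx = 0
  bottom 5 bits -> offset = 27

Answer: 5 0 27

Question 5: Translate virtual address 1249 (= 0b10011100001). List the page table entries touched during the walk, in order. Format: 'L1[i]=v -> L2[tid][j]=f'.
vaddr = 1249 = 0b10011100001
Split: l1_idx=4, l2_idx=7, offset=1

Answer: L1[4]=1 -> L2[1][7]=87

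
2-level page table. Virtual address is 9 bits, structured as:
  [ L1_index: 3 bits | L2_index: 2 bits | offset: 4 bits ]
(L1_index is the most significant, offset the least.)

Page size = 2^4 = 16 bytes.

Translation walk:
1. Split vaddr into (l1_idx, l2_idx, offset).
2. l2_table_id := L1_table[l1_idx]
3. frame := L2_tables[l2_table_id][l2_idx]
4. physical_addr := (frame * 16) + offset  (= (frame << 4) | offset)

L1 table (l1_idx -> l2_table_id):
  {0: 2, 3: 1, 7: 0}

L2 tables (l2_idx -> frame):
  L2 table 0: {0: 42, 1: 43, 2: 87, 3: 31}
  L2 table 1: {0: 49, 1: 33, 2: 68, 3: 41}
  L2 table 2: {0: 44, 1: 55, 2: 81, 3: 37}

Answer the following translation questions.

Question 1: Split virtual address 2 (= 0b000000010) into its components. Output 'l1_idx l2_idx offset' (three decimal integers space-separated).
vaddr = 2 = 0b000000010
  top 3 bits -> l1_idx = 0
  next 2 bits -> l2_idx = 0
  bottom 4 bits -> offset = 2

Answer: 0 0 2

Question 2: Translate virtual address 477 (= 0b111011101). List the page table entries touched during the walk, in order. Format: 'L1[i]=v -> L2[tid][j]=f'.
Answer: L1[7]=0 -> L2[0][1]=43

Derivation:
vaddr = 477 = 0b111011101
Split: l1_idx=7, l2_idx=1, offset=13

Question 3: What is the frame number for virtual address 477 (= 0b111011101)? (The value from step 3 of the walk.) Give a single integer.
vaddr = 477: l1_idx=7, l2_idx=1
L1[7] = 0; L2[0][1] = 43

Answer: 43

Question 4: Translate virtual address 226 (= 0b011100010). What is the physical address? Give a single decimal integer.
Answer: 1090

Derivation:
vaddr = 226 = 0b011100010
Split: l1_idx=3, l2_idx=2, offset=2
L1[3] = 1
L2[1][2] = 68
paddr = 68 * 16 + 2 = 1090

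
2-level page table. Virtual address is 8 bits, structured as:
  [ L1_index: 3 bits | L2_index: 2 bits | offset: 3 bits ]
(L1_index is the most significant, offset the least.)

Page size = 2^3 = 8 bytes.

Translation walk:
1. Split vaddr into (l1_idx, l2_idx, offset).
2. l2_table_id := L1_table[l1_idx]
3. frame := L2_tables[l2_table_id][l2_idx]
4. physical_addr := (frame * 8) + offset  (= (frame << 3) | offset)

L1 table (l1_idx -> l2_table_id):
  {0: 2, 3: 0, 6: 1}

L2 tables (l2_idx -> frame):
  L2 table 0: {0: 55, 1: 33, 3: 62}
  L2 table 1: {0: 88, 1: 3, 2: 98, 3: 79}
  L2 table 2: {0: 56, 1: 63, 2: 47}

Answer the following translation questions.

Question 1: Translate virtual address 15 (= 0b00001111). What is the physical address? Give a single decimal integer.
Answer: 511

Derivation:
vaddr = 15 = 0b00001111
Split: l1_idx=0, l2_idx=1, offset=7
L1[0] = 2
L2[2][1] = 63
paddr = 63 * 8 + 7 = 511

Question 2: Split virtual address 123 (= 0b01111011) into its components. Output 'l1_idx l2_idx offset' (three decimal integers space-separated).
vaddr = 123 = 0b01111011
  top 3 bits -> l1_idx = 3
  next 2 bits -> l2_idx = 3
  bottom 3 bits -> offset = 3

Answer: 3 3 3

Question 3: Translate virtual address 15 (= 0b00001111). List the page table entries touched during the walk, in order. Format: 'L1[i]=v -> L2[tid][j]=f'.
vaddr = 15 = 0b00001111
Split: l1_idx=0, l2_idx=1, offset=7

Answer: L1[0]=2 -> L2[2][1]=63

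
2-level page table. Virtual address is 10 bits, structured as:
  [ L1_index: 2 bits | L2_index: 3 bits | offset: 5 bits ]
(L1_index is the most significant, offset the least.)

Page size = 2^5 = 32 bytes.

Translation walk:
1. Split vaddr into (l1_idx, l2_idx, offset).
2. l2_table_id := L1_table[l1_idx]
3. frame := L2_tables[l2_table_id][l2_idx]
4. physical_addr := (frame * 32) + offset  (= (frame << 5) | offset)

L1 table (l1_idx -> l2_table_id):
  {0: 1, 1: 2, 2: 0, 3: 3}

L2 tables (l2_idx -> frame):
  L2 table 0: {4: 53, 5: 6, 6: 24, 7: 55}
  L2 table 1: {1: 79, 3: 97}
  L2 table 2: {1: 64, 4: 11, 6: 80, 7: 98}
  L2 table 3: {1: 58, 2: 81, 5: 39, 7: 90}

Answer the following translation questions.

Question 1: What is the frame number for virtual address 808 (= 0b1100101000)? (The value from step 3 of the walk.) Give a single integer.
vaddr = 808: l1_idx=3, l2_idx=1
L1[3] = 3; L2[3][1] = 58

Answer: 58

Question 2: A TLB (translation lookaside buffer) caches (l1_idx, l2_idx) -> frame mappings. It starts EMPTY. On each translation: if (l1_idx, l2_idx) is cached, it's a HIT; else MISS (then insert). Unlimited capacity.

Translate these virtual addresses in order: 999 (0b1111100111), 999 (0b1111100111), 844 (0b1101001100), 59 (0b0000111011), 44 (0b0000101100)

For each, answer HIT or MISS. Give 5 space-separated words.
vaddr=999: (3,7) not in TLB -> MISS, insert
vaddr=999: (3,7) in TLB -> HIT
vaddr=844: (3,2) not in TLB -> MISS, insert
vaddr=59: (0,1) not in TLB -> MISS, insert
vaddr=44: (0,1) in TLB -> HIT

Answer: MISS HIT MISS MISS HIT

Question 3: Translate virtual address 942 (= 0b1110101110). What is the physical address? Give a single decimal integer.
Answer: 1262

Derivation:
vaddr = 942 = 0b1110101110
Split: l1_idx=3, l2_idx=5, offset=14
L1[3] = 3
L2[3][5] = 39
paddr = 39 * 32 + 14 = 1262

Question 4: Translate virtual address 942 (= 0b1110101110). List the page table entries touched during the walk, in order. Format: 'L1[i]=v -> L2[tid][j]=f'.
Answer: L1[3]=3 -> L2[3][5]=39

Derivation:
vaddr = 942 = 0b1110101110
Split: l1_idx=3, l2_idx=5, offset=14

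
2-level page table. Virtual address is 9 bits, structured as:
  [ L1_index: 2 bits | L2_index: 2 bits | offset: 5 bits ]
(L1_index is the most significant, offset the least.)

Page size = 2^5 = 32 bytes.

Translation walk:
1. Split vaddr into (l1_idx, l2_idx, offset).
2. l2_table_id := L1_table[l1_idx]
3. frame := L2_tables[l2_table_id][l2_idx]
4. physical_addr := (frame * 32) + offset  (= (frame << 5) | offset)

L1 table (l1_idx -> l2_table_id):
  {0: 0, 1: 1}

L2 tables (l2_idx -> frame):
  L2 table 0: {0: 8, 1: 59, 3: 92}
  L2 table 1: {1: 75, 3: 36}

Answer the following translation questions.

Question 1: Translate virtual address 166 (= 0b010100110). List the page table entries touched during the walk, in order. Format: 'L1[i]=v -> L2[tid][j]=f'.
vaddr = 166 = 0b010100110
Split: l1_idx=1, l2_idx=1, offset=6

Answer: L1[1]=1 -> L2[1][1]=75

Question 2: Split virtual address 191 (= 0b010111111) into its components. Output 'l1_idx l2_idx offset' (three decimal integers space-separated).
Answer: 1 1 31

Derivation:
vaddr = 191 = 0b010111111
  top 2 bits -> l1_idx = 1
  next 2 bits -> l2_idx = 1
  bottom 5 bits -> offset = 31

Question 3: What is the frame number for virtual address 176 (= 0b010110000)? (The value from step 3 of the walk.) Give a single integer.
vaddr = 176: l1_idx=1, l2_idx=1
L1[1] = 1; L2[1][1] = 75

Answer: 75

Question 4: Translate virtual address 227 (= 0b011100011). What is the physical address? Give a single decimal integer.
Answer: 1155

Derivation:
vaddr = 227 = 0b011100011
Split: l1_idx=1, l2_idx=3, offset=3
L1[1] = 1
L2[1][3] = 36
paddr = 36 * 32 + 3 = 1155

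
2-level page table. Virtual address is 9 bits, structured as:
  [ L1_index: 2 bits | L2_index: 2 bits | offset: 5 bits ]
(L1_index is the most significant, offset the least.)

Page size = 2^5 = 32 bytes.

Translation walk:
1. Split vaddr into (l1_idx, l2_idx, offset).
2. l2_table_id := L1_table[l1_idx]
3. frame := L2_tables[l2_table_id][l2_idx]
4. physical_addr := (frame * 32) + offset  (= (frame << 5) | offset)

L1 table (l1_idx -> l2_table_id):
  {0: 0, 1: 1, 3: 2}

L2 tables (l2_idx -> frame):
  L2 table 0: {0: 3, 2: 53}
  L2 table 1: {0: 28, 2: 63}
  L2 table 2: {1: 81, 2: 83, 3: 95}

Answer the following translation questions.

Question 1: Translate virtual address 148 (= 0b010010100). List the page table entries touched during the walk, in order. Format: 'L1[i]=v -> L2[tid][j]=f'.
Answer: L1[1]=1 -> L2[1][0]=28

Derivation:
vaddr = 148 = 0b010010100
Split: l1_idx=1, l2_idx=0, offset=20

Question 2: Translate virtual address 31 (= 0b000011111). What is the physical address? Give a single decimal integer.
Answer: 127

Derivation:
vaddr = 31 = 0b000011111
Split: l1_idx=0, l2_idx=0, offset=31
L1[0] = 0
L2[0][0] = 3
paddr = 3 * 32 + 31 = 127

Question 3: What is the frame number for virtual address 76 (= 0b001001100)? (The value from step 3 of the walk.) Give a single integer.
Answer: 53

Derivation:
vaddr = 76: l1_idx=0, l2_idx=2
L1[0] = 0; L2[0][2] = 53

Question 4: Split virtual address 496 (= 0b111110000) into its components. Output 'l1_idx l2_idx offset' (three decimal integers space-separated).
vaddr = 496 = 0b111110000
  top 2 bits -> l1_idx = 3
  next 2 bits -> l2_idx = 3
  bottom 5 bits -> offset = 16

Answer: 3 3 16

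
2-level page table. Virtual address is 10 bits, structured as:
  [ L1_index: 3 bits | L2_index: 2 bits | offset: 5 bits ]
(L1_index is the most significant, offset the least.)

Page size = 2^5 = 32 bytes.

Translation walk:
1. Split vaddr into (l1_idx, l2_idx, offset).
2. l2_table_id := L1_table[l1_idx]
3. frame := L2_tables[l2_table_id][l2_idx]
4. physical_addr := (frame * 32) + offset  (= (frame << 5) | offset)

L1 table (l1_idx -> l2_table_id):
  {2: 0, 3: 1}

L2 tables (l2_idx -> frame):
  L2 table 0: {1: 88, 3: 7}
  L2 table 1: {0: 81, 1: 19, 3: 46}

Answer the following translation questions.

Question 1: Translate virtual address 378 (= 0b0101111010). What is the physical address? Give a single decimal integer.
Answer: 250

Derivation:
vaddr = 378 = 0b0101111010
Split: l1_idx=2, l2_idx=3, offset=26
L1[2] = 0
L2[0][3] = 7
paddr = 7 * 32 + 26 = 250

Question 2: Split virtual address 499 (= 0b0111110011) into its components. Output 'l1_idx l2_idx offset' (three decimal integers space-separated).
vaddr = 499 = 0b0111110011
  top 3 bits -> l1_idx = 3
  next 2 bits -> l2_idx = 3
  bottom 5 bits -> offset = 19

Answer: 3 3 19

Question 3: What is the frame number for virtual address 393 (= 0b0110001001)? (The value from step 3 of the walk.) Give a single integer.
vaddr = 393: l1_idx=3, l2_idx=0
L1[3] = 1; L2[1][0] = 81

Answer: 81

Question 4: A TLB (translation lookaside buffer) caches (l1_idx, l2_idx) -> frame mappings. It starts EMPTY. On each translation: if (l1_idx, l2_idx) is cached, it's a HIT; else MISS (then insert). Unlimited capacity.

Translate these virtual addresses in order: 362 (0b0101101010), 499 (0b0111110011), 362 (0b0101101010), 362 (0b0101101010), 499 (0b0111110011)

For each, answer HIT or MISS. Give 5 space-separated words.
vaddr=362: (2,3) not in TLB -> MISS, insert
vaddr=499: (3,3) not in TLB -> MISS, insert
vaddr=362: (2,3) in TLB -> HIT
vaddr=362: (2,3) in TLB -> HIT
vaddr=499: (3,3) in TLB -> HIT

Answer: MISS MISS HIT HIT HIT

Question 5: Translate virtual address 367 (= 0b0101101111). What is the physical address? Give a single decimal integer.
vaddr = 367 = 0b0101101111
Split: l1_idx=2, l2_idx=3, offset=15
L1[2] = 0
L2[0][3] = 7
paddr = 7 * 32 + 15 = 239

Answer: 239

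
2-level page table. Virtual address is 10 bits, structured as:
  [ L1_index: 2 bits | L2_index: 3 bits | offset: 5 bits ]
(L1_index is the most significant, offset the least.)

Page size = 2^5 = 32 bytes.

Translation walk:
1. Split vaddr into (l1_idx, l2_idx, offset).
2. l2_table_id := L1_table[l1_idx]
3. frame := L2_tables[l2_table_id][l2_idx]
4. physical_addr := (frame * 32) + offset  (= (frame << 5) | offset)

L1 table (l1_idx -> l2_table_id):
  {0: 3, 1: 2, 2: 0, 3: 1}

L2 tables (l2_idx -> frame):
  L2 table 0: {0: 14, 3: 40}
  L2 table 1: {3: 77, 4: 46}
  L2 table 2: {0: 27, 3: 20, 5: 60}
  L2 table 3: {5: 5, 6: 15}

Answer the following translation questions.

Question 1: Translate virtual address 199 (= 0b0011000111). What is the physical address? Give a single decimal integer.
vaddr = 199 = 0b0011000111
Split: l1_idx=0, l2_idx=6, offset=7
L1[0] = 3
L2[3][6] = 15
paddr = 15 * 32 + 7 = 487

Answer: 487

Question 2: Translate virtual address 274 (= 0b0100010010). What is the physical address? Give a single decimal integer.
Answer: 882

Derivation:
vaddr = 274 = 0b0100010010
Split: l1_idx=1, l2_idx=0, offset=18
L1[1] = 2
L2[2][0] = 27
paddr = 27 * 32 + 18 = 882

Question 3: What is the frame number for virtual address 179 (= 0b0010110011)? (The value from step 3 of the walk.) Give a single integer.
vaddr = 179: l1_idx=0, l2_idx=5
L1[0] = 3; L2[3][5] = 5

Answer: 5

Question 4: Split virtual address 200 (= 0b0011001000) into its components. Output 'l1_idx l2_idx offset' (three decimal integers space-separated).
Answer: 0 6 8

Derivation:
vaddr = 200 = 0b0011001000
  top 2 bits -> l1_idx = 0
  next 3 bits -> l2_idx = 6
  bottom 5 bits -> offset = 8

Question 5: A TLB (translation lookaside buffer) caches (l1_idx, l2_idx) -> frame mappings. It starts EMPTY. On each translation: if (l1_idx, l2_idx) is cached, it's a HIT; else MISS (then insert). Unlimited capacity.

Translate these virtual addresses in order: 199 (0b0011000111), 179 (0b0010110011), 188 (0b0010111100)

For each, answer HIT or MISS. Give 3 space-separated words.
Answer: MISS MISS HIT

Derivation:
vaddr=199: (0,6) not in TLB -> MISS, insert
vaddr=179: (0,5) not in TLB -> MISS, insert
vaddr=188: (0,5) in TLB -> HIT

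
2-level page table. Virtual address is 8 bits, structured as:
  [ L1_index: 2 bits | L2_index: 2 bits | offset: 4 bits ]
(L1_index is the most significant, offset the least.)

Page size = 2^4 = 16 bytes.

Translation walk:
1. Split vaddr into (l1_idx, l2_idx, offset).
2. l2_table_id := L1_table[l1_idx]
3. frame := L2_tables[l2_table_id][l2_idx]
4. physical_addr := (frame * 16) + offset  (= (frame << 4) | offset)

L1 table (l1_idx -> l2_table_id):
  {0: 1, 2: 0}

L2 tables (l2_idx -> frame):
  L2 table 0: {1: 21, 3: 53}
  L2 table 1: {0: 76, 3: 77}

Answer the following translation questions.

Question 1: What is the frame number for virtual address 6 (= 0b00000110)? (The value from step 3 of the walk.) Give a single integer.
vaddr = 6: l1_idx=0, l2_idx=0
L1[0] = 1; L2[1][0] = 76

Answer: 76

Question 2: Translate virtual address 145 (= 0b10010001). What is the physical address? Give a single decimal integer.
vaddr = 145 = 0b10010001
Split: l1_idx=2, l2_idx=1, offset=1
L1[2] = 0
L2[0][1] = 21
paddr = 21 * 16 + 1 = 337

Answer: 337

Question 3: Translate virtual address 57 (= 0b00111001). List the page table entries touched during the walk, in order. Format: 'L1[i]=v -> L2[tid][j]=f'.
vaddr = 57 = 0b00111001
Split: l1_idx=0, l2_idx=3, offset=9

Answer: L1[0]=1 -> L2[1][3]=77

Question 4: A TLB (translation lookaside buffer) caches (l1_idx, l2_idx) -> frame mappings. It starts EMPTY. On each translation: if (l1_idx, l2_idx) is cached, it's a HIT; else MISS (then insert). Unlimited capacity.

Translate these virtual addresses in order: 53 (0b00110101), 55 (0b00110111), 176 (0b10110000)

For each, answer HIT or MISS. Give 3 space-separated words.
Answer: MISS HIT MISS

Derivation:
vaddr=53: (0,3) not in TLB -> MISS, insert
vaddr=55: (0,3) in TLB -> HIT
vaddr=176: (2,3) not in TLB -> MISS, insert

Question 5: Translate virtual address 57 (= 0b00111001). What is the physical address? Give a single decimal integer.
vaddr = 57 = 0b00111001
Split: l1_idx=0, l2_idx=3, offset=9
L1[0] = 1
L2[1][3] = 77
paddr = 77 * 16 + 9 = 1241

Answer: 1241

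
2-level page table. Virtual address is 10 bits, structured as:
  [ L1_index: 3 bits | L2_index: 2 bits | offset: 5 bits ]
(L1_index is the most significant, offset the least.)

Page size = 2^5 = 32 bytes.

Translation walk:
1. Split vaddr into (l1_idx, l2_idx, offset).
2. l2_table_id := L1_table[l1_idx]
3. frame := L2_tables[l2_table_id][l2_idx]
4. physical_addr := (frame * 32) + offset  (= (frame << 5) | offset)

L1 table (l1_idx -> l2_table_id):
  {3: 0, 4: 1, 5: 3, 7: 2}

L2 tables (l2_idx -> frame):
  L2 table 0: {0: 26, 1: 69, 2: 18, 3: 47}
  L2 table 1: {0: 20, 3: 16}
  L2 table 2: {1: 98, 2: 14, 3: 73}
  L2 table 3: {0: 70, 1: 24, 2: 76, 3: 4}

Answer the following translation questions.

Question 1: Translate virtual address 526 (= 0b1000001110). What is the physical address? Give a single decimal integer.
vaddr = 526 = 0b1000001110
Split: l1_idx=4, l2_idx=0, offset=14
L1[4] = 1
L2[1][0] = 20
paddr = 20 * 32 + 14 = 654

Answer: 654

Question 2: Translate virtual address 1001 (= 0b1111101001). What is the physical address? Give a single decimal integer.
vaddr = 1001 = 0b1111101001
Split: l1_idx=7, l2_idx=3, offset=9
L1[7] = 2
L2[2][3] = 73
paddr = 73 * 32 + 9 = 2345

Answer: 2345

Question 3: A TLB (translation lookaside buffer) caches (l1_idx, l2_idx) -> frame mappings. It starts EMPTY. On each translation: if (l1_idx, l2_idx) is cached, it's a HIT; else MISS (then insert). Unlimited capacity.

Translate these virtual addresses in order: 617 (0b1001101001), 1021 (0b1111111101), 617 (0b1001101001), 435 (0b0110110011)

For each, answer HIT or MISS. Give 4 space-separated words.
Answer: MISS MISS HIT MISS

Derivation:
vaddr=617: (4,3) not in TLB -> MISS, insert
vaddr=1021: (7,3) not in TLB -> MISS, insert
vaddr=617: (4,3) in TLB -> HIT
vaddr=435: (3,1) not in TLB -> MISS, insert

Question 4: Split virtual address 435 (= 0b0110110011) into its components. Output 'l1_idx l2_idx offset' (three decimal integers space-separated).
Answer: 3 1 19

Derivation:
vaddr = 435 = 0b0110110011
  top 3 bits -> l1_idx = 3
  next 2 bits -> l2_idx = 1
  bottom 5 bits -> offset = 19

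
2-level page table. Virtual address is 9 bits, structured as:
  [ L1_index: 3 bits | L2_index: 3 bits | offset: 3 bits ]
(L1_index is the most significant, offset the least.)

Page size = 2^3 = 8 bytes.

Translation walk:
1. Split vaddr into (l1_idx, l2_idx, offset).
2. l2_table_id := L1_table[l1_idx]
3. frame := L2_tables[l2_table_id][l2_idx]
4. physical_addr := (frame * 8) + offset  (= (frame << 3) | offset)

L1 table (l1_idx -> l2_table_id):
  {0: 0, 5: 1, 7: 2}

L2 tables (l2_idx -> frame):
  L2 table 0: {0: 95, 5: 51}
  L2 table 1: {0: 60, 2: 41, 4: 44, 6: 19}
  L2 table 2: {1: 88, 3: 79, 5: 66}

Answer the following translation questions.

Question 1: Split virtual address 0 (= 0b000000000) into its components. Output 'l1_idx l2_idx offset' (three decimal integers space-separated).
vaddr = 0 = 0b000000000
  top 3 bits -> l1_idx = 0
  next 3 bits -> l2_idx = 0
  bottom 3 bits -> offset = 0

Answer: 0 0 0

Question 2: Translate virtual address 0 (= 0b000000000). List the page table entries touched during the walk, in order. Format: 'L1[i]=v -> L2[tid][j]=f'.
vaddr = 0 = 0b000000000
Split: l1_idx=0, l2_idx=0, offset=0

Answer: L1[0]=0 -> L2[0][0]=95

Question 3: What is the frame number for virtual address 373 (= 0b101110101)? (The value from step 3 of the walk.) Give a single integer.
vaddr = 373: l1_idx=5, l2_idx=6
L1[5] = 1; L2[1][6] = 19

Answer: 19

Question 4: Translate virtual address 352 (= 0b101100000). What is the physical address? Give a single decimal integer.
vaddr = 352 = 0b101100000
Split: l1_idx=5, l2_idx=4, offset=0
L1[5] = 1
L2[1][4] = 44
paddr = 44 * 8 + 0 = 352

Answer: 352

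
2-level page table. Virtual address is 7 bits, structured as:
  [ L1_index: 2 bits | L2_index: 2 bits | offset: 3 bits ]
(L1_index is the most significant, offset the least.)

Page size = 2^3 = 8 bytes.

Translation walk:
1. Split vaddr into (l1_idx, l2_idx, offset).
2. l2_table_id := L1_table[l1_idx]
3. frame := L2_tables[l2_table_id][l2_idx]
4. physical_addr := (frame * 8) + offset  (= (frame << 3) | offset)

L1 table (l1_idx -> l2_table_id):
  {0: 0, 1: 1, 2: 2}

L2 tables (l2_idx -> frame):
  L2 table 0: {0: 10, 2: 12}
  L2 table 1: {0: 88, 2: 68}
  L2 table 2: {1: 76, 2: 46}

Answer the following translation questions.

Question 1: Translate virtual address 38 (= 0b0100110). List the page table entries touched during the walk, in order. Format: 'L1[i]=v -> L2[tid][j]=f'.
vaddr = 38 = 0b0100110
Split: l1_idx=1, l2_idx=0, offset=6

Answer: L1[1]=1 -> L2[1][0]=88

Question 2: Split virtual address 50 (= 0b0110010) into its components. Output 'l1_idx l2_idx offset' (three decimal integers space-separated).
vaddr = 50 = 0b0110010
  top 2 bits -> l1_idx = 1
  next 2 bits -> l2_idx = 2
  bottom 3 bits -> offset = 2

Answer: 1 2 2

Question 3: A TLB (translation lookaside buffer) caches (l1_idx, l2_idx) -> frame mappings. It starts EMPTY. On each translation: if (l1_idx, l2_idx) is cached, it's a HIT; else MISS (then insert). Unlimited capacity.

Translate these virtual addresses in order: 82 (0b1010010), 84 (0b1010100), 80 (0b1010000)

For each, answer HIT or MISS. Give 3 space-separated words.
vaddr=82: (2,2) not in TLB -> MISS, insert
vaddr=84: (2,2) in TLB -> HIT
vaddr=80: (2,2) in TLB -> HIT

Answer: MISS HIT HIT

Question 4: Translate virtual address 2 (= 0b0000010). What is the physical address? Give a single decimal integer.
Answer: 82

Derivation:
vaddr = 2 = 0b0000010
Split: l1_idx=0, l2_idx=0, offset=2
L1[0] = 0
L2[0][0] = 10
paddr = 10 * 8 + 2 = 82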